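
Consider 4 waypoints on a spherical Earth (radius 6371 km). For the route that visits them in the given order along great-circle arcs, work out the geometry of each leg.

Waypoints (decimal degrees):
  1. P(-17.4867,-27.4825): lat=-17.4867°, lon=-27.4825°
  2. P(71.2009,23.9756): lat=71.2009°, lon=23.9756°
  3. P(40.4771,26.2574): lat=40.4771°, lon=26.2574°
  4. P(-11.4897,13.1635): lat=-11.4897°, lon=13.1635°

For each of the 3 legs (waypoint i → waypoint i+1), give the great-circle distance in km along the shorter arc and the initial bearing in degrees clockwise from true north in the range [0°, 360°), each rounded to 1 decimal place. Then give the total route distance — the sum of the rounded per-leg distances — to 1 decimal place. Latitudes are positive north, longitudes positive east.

Leg 1: dist=10600.5 km, bearing=14.7°
Leg 2: dist=3418.8 km, bearing=176.6°
Leg 3: dist=5933.7 km, bearing=196.1°
Total: 19953.0 km

Leg 1: φ1=-0.3052005, φ2=1.2426901, Δφ=1.5478906, Δλ=0.8981133 rad; a=sin²(Δφ/2)+cosφ1·cosφ2·sin²(Δλ/2)=0.5464719023; c=2·atan2(√a, √(1-a))=1.663874471; dist=6371·c=10600.544 ≈ 10600.5 km; running total=10600.5 km
Leg 1 bearing: y=sinΔλ·cosφ2=0.25204936, x=cosφ1·sinφ2-sinφ1·cosφ2·cosΔλ=0.96324066; θ=atan2(y, x)=14.6637° ≈ 14.7°
Leg 2: φ1=1.2426901, φ2=0.7064587, Δφ=-0.5362315, Δλ=0.0398249 rad; a=sin²(Δφ/2)+cosφ1·cosφ2·sin²(Δλ/2)=0.0702771188; c=2·atan2(√a, √(1-a))=0.536611777; dist=6371·c=3418.754 ≈ 3418.8 km; running total=14019.3 km
Leg 2 bearing: y=sinΔλ·cosφ2=0.03028544, x=cosφ1·sinφ2-sinφ1·cosφ2·cosΔλ=-0.51032908; θ=atan2(y, x)=176.6038° ≈ 176.6°
Leg 3: φ1=0.7064587, φ2=-0.2005331, Δφ=-0.9069918, Δλ=-0.2285317 rad; a=sin²(Δφ/2)+cosφ1·cosφ2·sin²(Δλ/2)=0.2016314614; c=2·atan2(√a, √(1-a))=0.931367663; dist=6371·c=5933.743 ≈ 5933.7 km; running total=19953.0 km
Leg 3 bearing: y=sinΔλ·cosφ2=-0.22200772, x=cosφ1·sinφ2-sinφ1·cosφ2·cosΔλ=-0.77111441; θ=atan2(y, x)=-163.9386° <0 so +360° → 196.0614° ≈ 196.1°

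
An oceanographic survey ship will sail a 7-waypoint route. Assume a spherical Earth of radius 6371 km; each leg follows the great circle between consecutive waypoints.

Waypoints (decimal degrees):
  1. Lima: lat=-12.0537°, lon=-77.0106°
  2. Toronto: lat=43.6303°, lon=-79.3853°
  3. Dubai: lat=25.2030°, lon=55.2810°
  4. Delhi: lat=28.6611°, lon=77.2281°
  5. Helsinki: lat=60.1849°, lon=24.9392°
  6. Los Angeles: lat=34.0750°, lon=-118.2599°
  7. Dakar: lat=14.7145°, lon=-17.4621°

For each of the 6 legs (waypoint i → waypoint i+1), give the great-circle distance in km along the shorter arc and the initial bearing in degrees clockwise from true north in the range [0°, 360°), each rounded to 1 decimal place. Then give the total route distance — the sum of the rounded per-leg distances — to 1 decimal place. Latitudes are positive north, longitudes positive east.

Leg 1: dist=6196.5 km, bearing=357.9°
Leg 2: dist=11073.7 km, bearing=40.7°
Leg 3: dist=2206.2 km, bearing=75.1°
Leg 4: dist=5217.4 km, bearing=327.4°
Leg 5: dist=9007.3 km, bearing=329.8°
Leg 6: dist=10057.1 km, bearing=71.8°
Total: 43758.2 km

Leg 1: φ1=-0.2103768, φ2=0.7614924, Δφ=0.9718691, Δλ=-0.0414463 rad; a=sin²(Δφ/2)+cosφ1·cosφ2·sin²(Δλ/2)=0.2184255833; c=2·atan2(√a, √(1-a))=0.972604945; dist=6371·c=6196.466 ≈ 6196.5 km; running total=6196.5 km
Leg 1 bearing: y=sinΔλ·cosφ2=-0.02999056, x=cosφ1·sinφ2-sinφ1·cosφ2·cosΔλ=0.82581109; θ=atan2(y, x)=-2.0799° <0 so +360° → 357.9201° ≈ 357.9°
Leg 2: φ1=0.7614924, φ2=0.4398753, Δφ=-0.3216171, Δλ=2.3503703 rad; a=sin²(Δφ/2)+cosφ1·cosφ2·sin²(Δλ/2)=0.5832803752; c=2·atan2(√a, √(1-a))=1.738136988; dist=6371·c=11073.671 ≈ 11073.7 km; running total=17270.2 km
Leg 2 bearing: y=sinΔλ·cosφ2=0.64350897, x=cosφ1·sinφ2-sinφ1·cosφ2·cosΔλ=0.74709686; θ=atan2(y, x)=40.7398° ≈ 40.7°
Leg 3: φ1=0.4398753, φ2=0.5002306, Δφ=0.0603552, Δλ=0.3830492 rad; a=sin²(Δφ/2)+cosφ1·cosφ2·sin²(Δλ/2)=0.0296791261; c=2·atan2(√a, √(1-a))=0.346280124; dist=6371·c=2206.151 ≈ 2206.2 km; running total=19476.4 km
Leg 3 bearing: y=sinΔλ·cosφ2=0.32795550, x=cosφ1·sinφ2-sinφ1·cosφ2·cosΔλ=0.08739733; θ=atan2(y, x)=75.0780° ≈ 75.1°
Leg 4: φ1=0.5002306, φ2=1.0504247, Δφ=0.5501941, Δλ=-0.9126135 rad; a=sin²(Δφ/2)+cosφ1·cosφ2·sin²(Δλ/2)=0.1584968016; c=2·atan2(√a, √(1-a))=0.818925545; dist=6371·c=5217.375 ≈ 5217.4 km; running total=24693.8 km
Leg 4 bearing: y=sinΔλ·cosφ2=-0.39333952, x=cosφ1·sinφ2-sinφ1·cosφ2·cosΔλ=0.61545616; θ=atan2(y, x)=-32.5827° <0 so +360° → 327.4173° ≈ 327.4°
Leg 5: φ1=1.0504247, φ2=0.5947209, Δφ=-0.4557037, Δλ=-2.4992958 rad; a=sin²(Δφ/2)+cosφ1·cosφ2·sin²(Δλ/2)=0.4218247266; c=2·atan2(√a, √(1-a))=1.413801658; dist=6371·c=9007.330 ≈ 9007.3 km; running total=33701.1 km
Leg 5 bearing: y=sinΔλ·cosφ2=-0.49618459, x=cosφ1·sinφ2-sinφ1·cosφ2·cosΔλ=0.85402304; θ=atan2(y, x)=-30.1564° <0 so +360° → 329.8436° ≈ 329.8°
Leg 6: φ1=0.5947209, φ2=0.2568165, Δφ=-0.3379045, Δλ=1.7592535 rad; a=sin²(Δφ/2)+cosφ1·cosφ2·sin²(Δλ/2)=0.5038881441; c=2·atan2(√a, √(1-a))=1.578572693; dist=6371·c=10057.087 ≈ 10057.1 km; running total=43758.2 km
Leg 6 bearing: y=sinΔλ·cosφ2=0.95007863, x=cosφ1·sinφ2-sinφ1·cosφ2·cosΔλ=0.31191366; θ=atan2(y, x)=71.8248° ≈ 71.8°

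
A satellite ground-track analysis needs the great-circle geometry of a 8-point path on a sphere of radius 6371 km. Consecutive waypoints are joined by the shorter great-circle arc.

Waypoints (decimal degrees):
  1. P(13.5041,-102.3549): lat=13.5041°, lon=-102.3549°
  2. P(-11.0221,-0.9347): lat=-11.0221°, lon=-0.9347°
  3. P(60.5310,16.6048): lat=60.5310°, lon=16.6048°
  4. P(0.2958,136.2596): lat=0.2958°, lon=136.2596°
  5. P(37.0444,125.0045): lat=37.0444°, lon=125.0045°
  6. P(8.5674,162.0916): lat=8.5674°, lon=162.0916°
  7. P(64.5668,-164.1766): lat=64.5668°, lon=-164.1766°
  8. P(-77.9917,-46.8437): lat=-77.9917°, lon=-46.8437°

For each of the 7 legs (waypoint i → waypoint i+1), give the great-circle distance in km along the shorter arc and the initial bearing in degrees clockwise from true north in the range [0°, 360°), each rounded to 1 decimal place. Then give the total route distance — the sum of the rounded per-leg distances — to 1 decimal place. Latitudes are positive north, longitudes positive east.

Leg 1: φ1=0.2356910, φ2=-0.1923719, Δφ=-0.4280629, Δλ=1.7701164 rad; a=sin²(Δφ/2)+cosφ1·cosφ2·sin²(Δλ/2)=0.6168112345; c=2·atan2(√a, √(1-a))=1.806597917; dist=6371·c=11509.835 ≈ 11509.8 km; running total=11509.8 km
Leg 1 bearing: y=sinΔλ·cosφ2=0.96212015, x=cosφ1·sinφ2-sinφ1·cosφ2·cosΔλ=-0.14051815; θ=atan2(y, x)=98.3093° ≈ 98.3°
Leg 2: φ1=-0.1923719, φ2=1.0564652, Δφ=1.2488372, Δλ=0.3061220 rad; a=sin²(Δφ/2)+cosφ1·cosφ2·sin²(Δλ/2)=0.3530118138; c=2·atan2(√a, √(1-a))=1.272411935; dist=6371·c=8106.536 ≈ 8106.5 km; running total=19616.3 km
Leg 2 bearing: y=sinΔλ·cosφ2=0.14825642, x=cosφ1·sinφ2-sinφ1·cosφ2·cosΔλ=0.94424463; θ=atan2(y, x)=8.9232° ≈ 8.9°
Leg 3: φ1=1.0564652, φ2=0.0051627, Δφ=-1.0513026, Δλ=2.0883702 rad; a=sin²(Δφ/2)+cosφ1·cosφ2·sin²(Δλ/2)=0.6194535061; c=2·atan2(√a, √(1-a))=1.812036440; dist=6371·c=11544.484 ≈ 11544.5 km; running total=31160.8 km
Leg 3 bearing: y=sinΔλ·cosφ2=0.86901052, x=cosφ1·sinφ2-sinφ1·cosφ2·cosΔλ=0.43329453; θ=atan2(y, x)=63.4988° ≈ 63.5°
Leg 4: φ1=0.0051627, φ2=0.6465467, Δφ=0.6413841, Δλ=-0.1964386 rad; a=sin²(Δφ/2)+cosφ1·cosφ2·sin²(Δλ/2)=0.1070409092; c=2·atan2(√a, √(1-a))=0.666616661; dist=6371·c=4247.015 ≈ 4247.0 km; running total=35407.8 km
Leg 4 bearing: y=sinΔλ·cosφ2=-0.15578471, x=cosφ1·sinφ2-sinφ1·cosφ2·cosΔλ=0.59838427; θ=atan2(y, x)=-14.5926° <0 so +360° → 345.4074° ≈ 345.4°
Leg 5: φ1=0.6465467, φ2=0.1495293, Δφ=-0.4970174, Δλ=0.6472920 rad; a=sin²(Δφ/2)+cosφ1·cosφ2·sin²(Δλ/2)=0.1403218154; c=2·atan2(√a, √(1-a))=0.767921019; dist=6371·c=4892.425 ≈ 4892.4 km; running total=40300.2 km
Leg 5 bearing: y=sinΔλ·cosφ2=0.59629939, x=cosφ1·sinφ2-sinφ1·cosφ2·cosΔλ=-0.35630528; θ=atan2(y, x)=120.8595° ≈ 120.9°
Leg 6: φ1=0.1495293, φ2=1.1269032, Δφ=0.9773739, Δλ=-5.6944543 rad; a=sin²(Δφ/2)+cosφ1·cosφ2·sin²(Δλ/2)=0.2561463327; c=2·atan2(√a, √(1-a))=1.061334676; dist=6371·c=6761.763 ≈ 6761.8 km; running total=47062.0 km
Leg 6 bearing: y=sinΔλ·cosφ2=0.23848092, x=cosφ1·sinφ2-sinφ1·cosφ2·cosΔλ=0.83980260; θ=atan2(y, x)=15.8531° ≈ 15.9°
Leg 7: φ1=1.1269032, φ2=-1.3612120, Δφ=-2.4881152, Δλ=2.0478454 rad; a=sin²(Δφ/2)+cosφ1·cosφ2·sin²(Δλ/2)=0.9621754174; c=2·atan2(√a, √(1-a))=2.750126981; dist=6371·c=17521.059 ≈ 17521.1 km; running total=64583.1 km
Leg 7 bearing: y=sinΔλ·cosφ2=0.18482500, x=cosφ1·sinφ2-sinφ1·cosφ2·cosΔλ=-0.33378924; θ=atan2(y, x)=151.0259° ≈ 151.0°

Leg 1: dist=11509.8 km, bearing=98.3°
Leg 2: dist=8106.5 km, bearing=8.9°
Leg 3: dist=11544.5 km, bearing=63.5°
Leg 4: dist=4247.0 km, bearing=345.4°
Leg 5: dist=4892.4 km, bearing=120.9°
Leg 6: dist=6761.8 km, bearing=15.9°
Leg 7: dist=17521.1 km, bearing=151.0°
Total: 64583.1 km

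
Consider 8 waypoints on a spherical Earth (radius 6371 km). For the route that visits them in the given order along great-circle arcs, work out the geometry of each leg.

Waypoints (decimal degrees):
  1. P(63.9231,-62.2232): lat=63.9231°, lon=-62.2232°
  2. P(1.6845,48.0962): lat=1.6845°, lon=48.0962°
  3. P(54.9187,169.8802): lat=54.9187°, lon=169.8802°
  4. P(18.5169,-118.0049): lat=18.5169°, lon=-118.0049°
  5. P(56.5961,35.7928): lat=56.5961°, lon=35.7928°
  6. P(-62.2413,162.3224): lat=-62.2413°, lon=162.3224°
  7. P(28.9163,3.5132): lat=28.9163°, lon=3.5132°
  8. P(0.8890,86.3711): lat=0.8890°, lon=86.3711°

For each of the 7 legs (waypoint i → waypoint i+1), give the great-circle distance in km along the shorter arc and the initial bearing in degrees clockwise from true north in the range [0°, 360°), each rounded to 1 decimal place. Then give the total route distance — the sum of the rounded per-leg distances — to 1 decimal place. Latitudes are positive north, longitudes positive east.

Leg 1: dist=10813.6 km, bearing=70.9°
Leg 2: dist=11805.9 km, bearing=30.6°
Leg 3: dist=7195.0 km, bearing=93.5°
Leg 4: dist=11311.7 km, bearing=14.4°
Leg 5: dist=17017.8 km, bearing=124.3°
Leg 6: dist=16001.1 km, bearing=212.5°
Leg 7: dist=9264.8 km, bearing=92.7°
Total: 83409.9 km

Leg 1: φ1=1.1156686, φ2=0.0294001, Δφ=-1.0862685, Δλ=1.9254368 rad; a=sin²(Δφ/2)+cosφ1·cosφ2·sin²(Δλ/2)=0.5630875476; c=2·atan2(√a, √(1-a))=1.697308631; dist=6371·c=10813.553 ≈ 10813.6 km; running total=10813.6 km
Leg 1 bearing: y=sinΔλ·cosφ2=0.93736615, x=cosφ1·sinφ2-sinφ1·cosφ2·cosΔλ=0.32469146; θ=atan2(y, x)=70.8946° ≈ 70.9°
Leg 2: φ1=0.0294001, φ2=0.9585121, Δφ=0.9291121, Δλ=2.1255318 rad; a=sin²(Δφ/2)+cosφ1·cosφ2·sin²(Δλ/2)=0.6392693365; c=2·atan2(√a, √(1-a))=1.853068558; dist=6371·c=11805.900 ≈ 11805.9 km; running total=22619.5 km
Leg 2 bearing: y=sinΔλ·cosφ2=0.48855035, x=cosφ1·sinφ2-sinφ1·cosφ2·cosΔλ=0.82688256; θ=atan2(y, x)=30.5760° ≈ 30.6°
Leg 3: φ1=0.9585121, φ2=0.3231809, Δφ=-0.6353313, Δλ=-5.0245429 rad; a=sin²(Δφ/2)+cosφ1·cosφ2·sin²(Δλ/2)=0.2863696431; c=2·atan2(√a, √(1-a))=1.129335480; dist=6371·c=7194.996 ≈ 7195.0 km; running total=29814.5 km
Leg 3 bearing: y=sinΔλ·cosφ2=0.90240614, x=cosφ1·sinφ2-sinφ1·cosφ2·cosΔλ=-0.05578024; θ=atan2(y, x)=93.5371° ≈ 93.5°
Leg 4: φ1=0.3231809, φ2=0.9877883, Δφ=0.6646074, Δλ=2.6842762 rad; a=sin²(Δφ/2)+cosφ1·cosφ2·sin²(Δλ/2)=0.6016347076; c=2·atan2(√a, √(1-a))=1.775492224; dist=6371·c=11311.661 ≈ 11311.7 km; running total=41126.2 km
Leg 4 bearing: y=sinΔλ·cosφ2=0.24308539, x=cosφ1·sinφ2-sinφ1·cosφ2·cosΔλ=0.94846773; θ=atan2(y, x)=14.3751° ≈ 14.4°
Leg 5: φ1=0.9877883, φ2=-1.0863156, Δφ=-2.0741039, Δλ=2.2083581 rad; a=sin²(Δφ/2)+cosφ1·cosφ2·sin²(Δλ/2)=0.9456820832; c=2·atan2(√a, √(1-a))=2.671142140; dist=6371·c=17017.847 ≈ 17017.8 km; running total=58144.0 km
Leg 5 bearing: y=sinΔλ·cosφ2=0.37425227, x=cosφ1·sinφ2-sinφ1·cosφ2·cosΔλ=-0.25574433; θ=atan2(y, x)=124.3466° ≈ 124.3°
Leg 6: φ1=-1.0863156, φ2=0.5046846, Δφ=1.5910003, Δλ=-2.7717434 rad; a=sin²(Δφ/2)+cosφ1·cosφ2·sin²(Δλ/2)=0.9040004927; c=2·atan2(√a, √(1-a))=2.511547636; dist=6371·c=16001.070 ≈ 16001.1 km; running total=74145.1 km
Leg 6 bearing: y=sinΔλ·cosφ2=-0.31640871, x=cosφ1·sinφ2-sinφ1·cosφ2·cosΔλ=-0.49701100; θ=atan2(y, x)=-147.5182° <0 so +360° → 212.4818° ≈ 212.5°
Leg 7: φ1=0.5046846, φ2=0.0155160, Δφ=-0.4891687, Δλ=1.4461432 rad; a=sin²(Δφ/2)+cosφ1·cosφ2·sin²(Δλ/2)=0.4418405067; c=2·atan2(√a, √(1-a))=1.454213429; dist=6371·c=9264.794 ≈ 9264.8 km; running total=83409.9 km
Leg 7 bearing: y=sinΔλ·cosφ2=0.99212141, x=cosφ1·sinφ2-sinφ1·cosφ2·cosΔλ=-0.04652950; θ=atan2(y, x)=92.6851° ≈ 92.7°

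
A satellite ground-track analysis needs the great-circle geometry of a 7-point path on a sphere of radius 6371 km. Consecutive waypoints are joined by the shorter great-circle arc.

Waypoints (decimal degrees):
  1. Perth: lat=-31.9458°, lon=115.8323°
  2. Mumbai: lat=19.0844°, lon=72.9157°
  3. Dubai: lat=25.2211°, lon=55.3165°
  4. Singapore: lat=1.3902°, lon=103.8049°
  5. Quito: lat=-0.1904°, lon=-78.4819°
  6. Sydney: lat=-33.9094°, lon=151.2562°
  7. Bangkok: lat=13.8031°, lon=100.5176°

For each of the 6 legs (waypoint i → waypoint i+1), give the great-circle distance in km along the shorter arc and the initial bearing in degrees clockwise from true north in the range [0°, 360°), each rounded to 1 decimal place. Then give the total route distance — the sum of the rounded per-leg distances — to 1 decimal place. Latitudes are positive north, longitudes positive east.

Leg 1: dist=7286.2 km, bearing=315.0°
Leg 2: dist=1934.5 km, bearing=293.8°
Leg 3: dist=5829.8 km, bearing=109.2°
Leg 4: dist=19728.0 km, bearing=62.3°
Leg 5: dist=13600.3 km, bearing=228.5°
Leg 6: dist=7545.1 km, bearing=305.7°
Total: 55923.9 km

Leg 1: φ1=-0.5575594, φ2=0.3330856, Δφ=0.8906450, Δλ=-0.7490360 rad; a=sin²(Δφ/2)+cosφ1·cosφ2·sin²(Δλ/2)=0.2928621497; c=2·atan2(√a, √(1-a))=1.143649469; dist=6371·c=7286.191 ≈ 7286.2 km; running total=7286.2 km
Leg 1 bearing: y=sinΔλ·cosφ2=-0.64350761, x=cosφ1·sinφ2-sinφ1·cosφ2·cosΔλ=0.64364089; θ=atan2(y, x)=-44.9941° <0 so +360° → 315.0059° ≈ 315.0°
Leg 2: φ1=0.3330856, φ2=0.4401912, Δφ=0.1071056, Δλ=-0.3071640 rad; a=sin²(Δφ/2)+cosφ1·cosφ2·sin²(Δλ/2)=0.0228731232; c=2·atan2(√a, √(1-a))=0.303642393; dist=6371·c=1934.506 ≈ 1934.5 km; running total=9220.7 km
Leg 2 bearing: y=sinΔλ·cosφ2=-0.27353299, x=cosφ1·sinφ2-sinφ1·cosφ2·cosΔλ=0.12074551; θ=atan2(y, x)=-66.1819° <0 so +360° → 293.8181° ≈ 293.8°
Leg 3: φ1=0.4401912, φ2=0.0242636, Δφ=-0.4159277, Δλ=0.8462822 rad; a=sin²(Δφ/2)+cosφ1·cosφ2·sin²(Δλ/2)=0.1951243608; c=2·atan2(√a, √(1-a))=0.915049581; dist=6371·c=5829.781 ≈ 5829.8 km; running total=15050.5 km
Leg 3 bearing: y=sinΔλ·cosφ2=0.74860114, x=cosφ1·sinφ2-sinφ1·cosφ2·cosΔλ=-0.26038378; θ=atan2(y, x)=109.1791° ≈ 109.2°
Leg 4: φ1=0.0242636, φ2=-0.0033231, Δφ=-0.0275867, Δλ=-3.1815048 rad; a=sin²(Δφ/2)+cosφ1·cosφ2·sin²(Δλ/2)=0.9994923048; c=2·atan2(√a, √(1-a))=3.096524656; dist=6371·c=19727.959 ≈ 19728.0 km; running total=34778.5 km
Leg 4 bearing: y=sinΔλ·cosφ2=0.03990137, x=cosφ1·sinφ2-sinφ1·cosφ2·cosΔλ=0.02091961; θ=atan2(y, x)=62.3327° ≈ 62.3°
Leg 5: φ1=-0.0033231, φ2=-0.5918307, Δφ=-0.5885076, Δλ=4.0096863 rad; a=sin²(Δφ/2)+cosφ1·cosφ2·sin²(Δλ/2)=0.7672531999; c=2·atan2(√a, √(1-a))=2.134719938; dist=6371·c=13600.301 ≈ 13600.3 km; running total=48378.8 km
Leg 5 bearing: y=sinΔλ·cosφ2=-0.63331109, x=cosφ1·sinφ2-sinφ1·cosφ2·cosΔλ=-0.55966058; θ=atan2(y, x)=-131.4672° <0 so +360° → 228.5328° ≈ 228.5°
Leg 6: φ1=-0.5918307, φ2=0.2409095, Δφ=0.8327402, Δλ=-0.8855556 rad; a=sin²(Δφ/2)+cosφ1·cosφ2·sin²(Δλ/2)=0.3115236148; c=2·atan2(√a, √(1-a))=1.184292160; dist=6371·c=7545.125 ≈ 7545.1 km; running total=55923.9 km
Leg 6 bearing: y=sinΔλ·cosφ2=-0.75190698, x=cosφ1·sinφ2-sinφ1·cosφ2·cosΔλ=0.54087198; θ=atan2(y, x)=-54.2713° <0 so +360° → 305.7287° ≈ 305.7°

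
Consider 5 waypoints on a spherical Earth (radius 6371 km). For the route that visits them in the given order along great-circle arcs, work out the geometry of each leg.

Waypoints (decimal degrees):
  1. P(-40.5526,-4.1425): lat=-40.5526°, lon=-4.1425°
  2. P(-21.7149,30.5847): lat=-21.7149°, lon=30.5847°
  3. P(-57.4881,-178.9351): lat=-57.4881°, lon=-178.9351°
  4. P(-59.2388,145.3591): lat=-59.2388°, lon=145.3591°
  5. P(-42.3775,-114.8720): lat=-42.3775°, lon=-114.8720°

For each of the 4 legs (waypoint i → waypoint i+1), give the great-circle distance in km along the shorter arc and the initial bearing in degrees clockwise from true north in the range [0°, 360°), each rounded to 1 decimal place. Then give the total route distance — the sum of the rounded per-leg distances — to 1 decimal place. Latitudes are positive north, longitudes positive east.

Leg 1: dist=3874.6 km, bearing=67.9°
Leg 2: dist=10790.0 km, bearing=164.5°
Leg 3: dist=2066.4 km, bearing=249.5°
Leg 4: dist=6560.2 km, bearing=121.9°
Total: 23291.2 km

Leg 1: φ1=-0.7077764, φ2=-0.3789965, Δφ=0.3287799, Δλ=0.6061040 rad; a=sin²(Δφ/2)+cosφ1·cosφ2·sin²(Δλ/2)=0.0896503385; c=2·atan2(√a, √(1-a))=0.608162420; dist=6371·c=3874.603 ≈ 3874.6 km; running total=3874.6 km
Leg 1 bearing: y=sinΔλ·cosφ2=0.52924393, x=cosφ1·sinφ2-sinφ1·cosφ2·cosΔλ=0.21529859; θ=atan2(y, x)=67.8633° ≈ 67.9°
Leg 2: φ1=-0.3789965, φ2=-1.0033566, Δφ=-0.6243601, Δλ=-3.6568104 rad; a=sin²(Δφ/2)+cosφ1·cosφ2·sin²(Δλ/2)=0.5612545630; c=2·atan2(√a, √(1-a))=1.693613987; dist=6371·c=10790.015 ≈ 10790.0 km; running total=14664.6 km
Leg 2 bearing: y=sinΔλ·cosφ2=0.26482688, x=cosφ1·sinφ2-sinφ1·cosφ2·cosΔλ=-0.95648222; θ=atan2(y, x)=164.5239° ≈ 164.5°
Leg 3: φ1=-1.0033566, φ2=-1.0339121, Δφ=-0.0305555, Δλ=5.6600015 rad; a=sin²(Δφ/2)+cosφ1·cosφ2·sin²(Δλ/2)=0.0260703877; c=2·atan2(√a, √(1-a))=0.324346399; dist=6371·c=2066.411 ≈ 2066.4 km; running total=16731.0 km
Leg 3 bearing: y=sinΔλ·cosφ2=-0.29850066, x=cosφ1·sinφ2-sinφ1·cosφ2·cosΔλ=-0.11162548; θ=atan2(y, x)=-110.5035° <0 so +360° → 249.4965° ≈ 249.5°
Leg 4: φ1=-1.0339121, φ2=-0.7396269, Δφ=0.2942852, Δλ=-4.5418895 rad; a=sin²(Δφ/2)+cosφ1·cosφ2·sin²(Δλ/2)=0.2424622077; c=2·atan2(√a, √(1-a))=1.029700498; dist=6371·c=6560.222 ≈ 6560.2 km; running total=23291.2 km
Leg 4 bearing: y=sinΔλ·cosφ2=0.72800875, x=cosφ1·sinφ2-sinφ1·cosφ2·cosΔλ=-0.45243829; θ=atan2(y, x)=121.8599° ≈ 121.9°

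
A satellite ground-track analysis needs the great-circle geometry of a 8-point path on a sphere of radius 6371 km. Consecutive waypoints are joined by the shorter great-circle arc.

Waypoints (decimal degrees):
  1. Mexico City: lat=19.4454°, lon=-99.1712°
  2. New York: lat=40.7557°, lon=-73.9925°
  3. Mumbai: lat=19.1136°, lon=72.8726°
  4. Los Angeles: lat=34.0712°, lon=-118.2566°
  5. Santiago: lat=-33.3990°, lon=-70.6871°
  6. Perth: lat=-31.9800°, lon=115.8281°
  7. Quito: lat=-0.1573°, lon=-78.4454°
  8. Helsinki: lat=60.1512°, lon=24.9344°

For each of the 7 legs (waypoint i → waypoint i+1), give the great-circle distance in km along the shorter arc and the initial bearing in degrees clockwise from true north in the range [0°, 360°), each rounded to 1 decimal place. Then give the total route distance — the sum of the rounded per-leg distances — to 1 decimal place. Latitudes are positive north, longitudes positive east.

Leg 1: dist=3364.6 km, bearing=39.8°
Leg 2: dist=12529.5 km, bearing=34.0°
Leg 3: dist=13984.9 km, bearing=11.4°
Leg 4: dist=8995.4 km, bearing=141.4°
Leg 5: dist=12713.3 km, bearing=186.1°
Leg 6: dist=16139.3 km, bearing=154.4°
Leg 7: dist=10758.2 km, bearing=29.2°
Total: 78485.2 km

Leg 1: φ1=0.3393863, φ2=0.7113212, Δφ=0.3719349, Δλ=0.4394512 rad; a=sin²(Δφ/2)+cosφ1·cosφ2·sin²(Δλ/2)=0.0681211544; c=2·atan2(√a, √(1-a))=0.528116541; dist=6371·c=3364.630 ≈ 3364.6 km; running total=3364.6 km
Leg 1 bearing: y=sinΔλ·cosφ2=0.32227301, x=cosφ1·sinφ2-sinφ1·cosφ2·cosΔλ=0.38737935; θ=atan2(y, x)=39.7581° ≈ 39.8°
Leg 2: φ1=0.7113212, φ2=0.3335953, Δφ=-0.3777259, Δλ=2.5632796 rad; a=sin²(Δφ/2)+cosφ1·cosφ2·sin²(Δλ/2)=0.6927924139; c=2·atan2(√a, √(1-a))=1.966637907; dist=6371·c=12529.450 ≈ 12529.5 km; running total=15894.1 km
Leg 2 bearing: y=sinΔλ·cosφ2=0.51647807, x=cosφ1·sinφ2-sinφ1·cosφ2·cosΔλ=0.76457488; θ=atan2(y, x)=34.0394° ≈ 34.0°
Leg 3: φ1=0.3335953, φ2=0.5946546, Δφ=0.2610594, Δλ=-3.3358338 rad; a=sin²(Δφ/2)+cosφ1·cosφ2·sin²(Δλ/2)=0.7922586587; c=2·atan2(√a, √(1-a))=2.195081367; dist=6371·c=13984.863 ≈ 13984.9 km; running total=29879.0 km
Leg 3 bearing: y=sinΔλ·cosφ2=0.15988827, x=cosφ1·sinφ2-sinφ1·cosφ2·cosΔλ=0.79547171; θ=atan2(y, x)=11.3649° ≈ 11.4°
Leg 4: φ1=0.5946546, φ2=-0.5829225, Δφ=-1.1775771, Δλ=0.8302444 rad; a=sin²(Δφ/2)+cosφ1·cosφ2·sin²(Δλ/2)=0.4208998521; c=2·atan2(√a, √(1-a))=1.411928598; dist=6371·c=8995.397 ≈ 8995.4 km; running total=38874.4 km
Leg 4 bearing: y=sinΔλ·cosφ2=0.61620520, x=cosφ1·sinφ2-sinφ1·cosφ2·cosΔλ=-0.77153342; θ=atan2(y, x)=141.3865° ≈ 141.4°
Leg 5: φ1=-0.5829225, φ2=-0.5581563, Δφ=0.0247662, Δλ=3.2553043 rad; a=sin²(Δφ/2)+cosφ1·cosφ2·sin²(Δλ/2)=0.7060203054; c=2·atan2(√a, √(1-a))=1.995488819; dist=6371·c=12713.259 ≈ 12713.3 km; running total=51587.7 km
Leg 5 bearing: y=sinΔλ·cosφ2=-0.09624628, x=cosφ1·sinφ2-sinφ1·cosφ2·cosΔλ=-0.90606798; θ=atan2(y, x)=-173.9365° <0 so +360° → 186.0635° ≈ 186.1°
Leg 6: φ1=-0.5581563, φ2=-0.0027454, Δφ=0.5554109, Δλ=-3.3907122 rad; a=sin²(Δφ/2)+cosφ1·cosφ2·sin²(Δλ/2)=0.9102954152; c=2·atan2(√a, √(1-a))=2.533240375; dist=6371·c=16139.274 ≈ 16139.3 km; running total=67727.0 km
Leg 6 bearing: y=sinΔλ·cosφ2=0.24654988, x=cosφ1·sinφ2-sinφ1·cosφ2·cosΔλ=-0.51560047; θ=atan2(y, x)=154.4438° ≈ 154.4°
Leg 7: φ1=-0.0027454, φ2=1.0498365, Δφ=1.0525819, Δλ=1.8043179 rad; a=sin²(Δφ/2)+cosφ1·cosφ2·sin²(Δλ/2)=0.5587769895; c=2·atan2(√a, √(1-a))=1.688622749; dist=6371·c=10758.216 ≈ 10758.2 km; running total=78485.2 km
Leg 7 bearing: y=sinΔλ·cosφ2=0.48420371, x=cosφ1·sinφ2-sinφ1·cosφ2·cosΔλ=0.86702239; θ=atan2(y, x)=29.1819° ≈ 29.2°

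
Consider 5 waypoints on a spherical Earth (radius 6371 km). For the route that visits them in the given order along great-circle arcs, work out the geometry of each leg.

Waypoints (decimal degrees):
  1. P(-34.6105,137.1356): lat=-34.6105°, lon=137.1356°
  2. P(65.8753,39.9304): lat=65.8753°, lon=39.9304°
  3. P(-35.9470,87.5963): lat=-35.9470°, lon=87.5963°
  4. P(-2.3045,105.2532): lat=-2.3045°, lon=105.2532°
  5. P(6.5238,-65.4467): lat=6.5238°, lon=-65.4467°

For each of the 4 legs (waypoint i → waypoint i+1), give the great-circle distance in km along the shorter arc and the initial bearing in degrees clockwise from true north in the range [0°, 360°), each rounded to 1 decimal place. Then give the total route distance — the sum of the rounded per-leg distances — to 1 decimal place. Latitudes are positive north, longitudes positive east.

Leg 1: φ1=-0.6040672, φ2=1.1497409, Δφ=1.7538081, Δλ=-1.6965508 rad; a=sin²(Δφ/2)+cosφ1·cosφ2·sin²(Δλ/2)=0.7802881739; c=2·atan2(√a, √(1-a))=2.165877949; dist=6371·c=13798.808 ≈ 13798.8 km; running total=13798.8 km
Leg 1 bearing: y=sinΔλ·cosφ2=-0.40549638, x=cosφ1·sinφ2-sinφ1·cosφ2·cosΔλ=0.72202967; θ=atan2(y, x)=-29.3188° <0 so +360° → 330.6812° ≈ 330.7°
Leg 2: φ1=1.1497409, φ2=-0.6273935, Δφ=-1.7771344, Δλ=0.8319269 rad; a=sin²(Δφ/2)+cosφ1·cosφ2·sin²(Δλ/2)=0.6564636077; c=2·atan2(√a, √(1-a))=1.889069803; dist=6371·c=12035.264 ≈ 12035.3 km; running total=25834.1 km
Leg 2 bearing: y=sinΔλ·cosφ2=0.59845164, x=cosφ1·sinφ2-sinφ1·cosφ2·cosΔλ=-0.73751758; θ=atan2(y, x)=140.9427° ≈ 140.9°
Leg 3: φ1=-0.6273935, φ2=-0.0402211, Δφ=0.5871724, Δλ=0.3081710 rad; a=sin²(Δφ/2)+cosφ1·cosφ2·sin²(Δλ/2)=0.1027985431; c=2·atan2(√a, √(1-a))=0.652772414; dist=6371·c=4158.813 ≈ 4158.8 km; running total=29992.9 km
Leg 3 bearing: y=sinΔλ·cosφ2=0.30307104, x=cosφ1·sinφ2-sinφ1·cosφ2·cosΔλ=0.52637625; θ=atan2(y, x)=29.9320° ≈ 29.9°
Leg 4: φ1=-0.0402211, φ2=0.1138618, Δφ=0.1540829, Δλ=-2.9792753 rad; a=sin²(Δφ/2)+cosφ1·cosφ2·sin²(Δλ/2)=0.9921204306; c=2·atan2(√a, √(1-a))=2.963824797; dist=6371·c=18882.528 ≈ 18882.5 km; running total=48875.4 km
Leg 4 bearing: y=sinΔλ·cosφ2=-0.16055911, x=cosφ1·sinφ2-sinφ1·cosφ2·cosΔλ=0.07409926; θ=atan2(y, x)=-65.2263° <0 so +360° → 294.7737° ≈ 294.8°

Leg 1: dist=13798.8 km, bearing=330.7°
Leg 2: dist=12035.3 km, bearing=140.9°
Leg 3: dist=4158.8 km, bearing=29.9°
Leg 4: dist=18882.5 km, bearing=294.8°
Total: 48875.4 km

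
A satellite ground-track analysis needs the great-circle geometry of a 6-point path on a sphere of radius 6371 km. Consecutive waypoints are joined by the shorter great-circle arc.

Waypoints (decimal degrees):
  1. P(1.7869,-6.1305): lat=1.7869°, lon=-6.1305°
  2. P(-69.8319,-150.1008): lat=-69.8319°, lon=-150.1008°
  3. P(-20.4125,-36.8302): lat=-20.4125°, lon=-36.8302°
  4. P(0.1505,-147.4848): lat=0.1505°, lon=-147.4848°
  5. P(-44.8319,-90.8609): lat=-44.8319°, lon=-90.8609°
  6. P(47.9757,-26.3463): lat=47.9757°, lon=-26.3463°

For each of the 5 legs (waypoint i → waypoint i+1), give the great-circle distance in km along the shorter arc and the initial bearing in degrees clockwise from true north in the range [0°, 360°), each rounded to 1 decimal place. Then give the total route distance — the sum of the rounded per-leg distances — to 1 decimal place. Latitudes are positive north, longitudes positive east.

Leg 1: dist=12002.0 km, bearing=192.3°
Leg 2: dist=8726.4 km, bearing=118.5°
Leg 3: dist=12160.3 km, bearing=262.7°
Leg 4: dist=7467.0 km, bearing=140.0°
Leg 5: dist=12079.1 km, bearing=39.6°
Total: 52434.8 km

Leg 1: φ1=0.0311873, φ2=-1.2187966, Δφ=-1.2499839, Δλ=-2.5127558 rad; a=sin²(Δφ/2)+cosφ1·cosφ2·sin²(Δλ/2)=0.6539794843; c=2·atan2(√a, √(1-a))=1.883843319; dist=6371·c=12001.966 ≈ 12002.0 km; running total=12002.0 km
Leg 1 bearing: y=sinΔλ·cosφ2=-0.20279859, x=cosφ1·sinφ2-sinφ1·cosφ2·cosΔλ=-0.92953429; θ=atan2(y, x)=-167.6925° <0 so +360° → 192.3075° ≈ 192.3°
Leg 2: φ1=-1.2187966, φ2=-0.3562653, Δφ=0.8625312, Δλ=1.9769449 rad; a=sin²(Δφ/2)+cosφ1·cosφ2·sin²(Δλ/2)=0.4001336545; c=2·atan2(√a, √(1-a))=1.369711219; dist=6371·c=8726.430 ≈ 8726.4 km; running total=20728.4 km
Leg 2 bearing: y=sinΔλ·cosφ2=0.86096349, x=cosφ1·sinφ2-sinφ1·cosφ2·cosΔλ=-0.46781269; θ=atan2(y, x)=118.5179° ≈ 118.5°
Leg 3: φ1=-0.3562653, φ2=0.0026267, Δφ=0.3588921, Δλ=-1.9312871 rad; a=sin²(Δφ/2)+cosφ1·cosφ2·sin²(Δλ/2)=0.6657494637; c=2·atan2(√a, √(1-a))=1.908688222; dist=6371·c=12160.253 ≈ 12160.3 km; running total=32888.7 km
Leg 3 bearing: y=sinΔλ·cosφ2=-0.93572060, x=cosφ1·sinφ2-sinφ1·cosφ2·cosΔλ=-0.12056297; θ=atan2(y, x)=-97.3418° <0 so +360° → 262.6582° ≈ 262.7°
Leg 4: φ1=0.0026267, φ2=-0.7824643, Δφ=-0.7850910, Δλ=0.9882735 rad; a=sin²(Δφ/2)+cosφ1·cosφ2·sin²(Δλ/2)=0.3058556277; c=2·atan2(√a, √(1-a))=1.172022419; dist=6371·c=7466.955 ≈ 7467.0 km; running total=40355.7 km
Leg 4 bearing: y=sinΔλ·cosφ2=0.59221879, x=cosφ1·sinφ2-sinφ1·cosφ2·cosΔλ=-0.70605152; θ=atan2(y, x)=140.0109° ≈ 140.0°
Leg 5: φ1=-0.7824643, φ2=0.8373339, Δφ=1.6197982, Δλ=1.1259922 rad; a=sin²(Δφ/2)+cosφ1·cosφ2·sin²(Δλ/2)=0.6597299753; c=2·atan2(√a, √(1-a))=1.895955846; dist=6371·c=12079.135 ≈ 12079.1 km; running total=52434.8 km
Leg 5 bearing: y=sinΔλ·cosφ2=0.60430528, x=cosφ1·sinφ2-sinφ1·cosφ2·cosΔλ=0.72990442; θ=atan2(y, x)=39.6222° ≈ 39.6°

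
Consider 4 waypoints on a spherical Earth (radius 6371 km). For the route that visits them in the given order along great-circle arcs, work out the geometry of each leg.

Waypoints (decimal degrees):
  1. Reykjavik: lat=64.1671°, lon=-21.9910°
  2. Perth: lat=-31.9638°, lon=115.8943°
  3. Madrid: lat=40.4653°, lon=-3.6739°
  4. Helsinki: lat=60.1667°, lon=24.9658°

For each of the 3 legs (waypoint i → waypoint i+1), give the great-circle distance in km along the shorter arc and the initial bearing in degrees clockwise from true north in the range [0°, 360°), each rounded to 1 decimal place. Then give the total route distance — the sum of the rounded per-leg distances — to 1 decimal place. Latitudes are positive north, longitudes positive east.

Leg 1: φ1=1.1199272, φ2=-0.5578736, Δφ=-1.6778007, Δλ=2.4065525 rad; a=sin²(Δφ/2)+cosφ1·cosφ2·sin²(Δλ/2)=0.8753561131; c=2·atan2(√a, √(1-a))=2.419935849; dist=6371·c=15417.411 ≈ 15417.4 km; running total=15417.4 km
Leg 1 bearing: y=sinΔλ·cosφ2=0.56893985, x=cosφ1·sinφ2-sinφ1·cosφ2·cosΔλ=0.33576569; θ=atan2(y, x)=59.4526° ≈ 59.5°
Leg 2: φ1=-0.5578736, φ2=0.7062527, Δφ=1.2641263, Δλ=-2.0868588 rad; a=sin²(Δφ/2)+cosφ1·cosφ2·sin²(Δλ/2)=0.8310329073; c=2·atan2(√a, √(1-a))=2.294368200; dist=6371·c=14617.420 ≈ 14617.4 km; running total=30034.8 km
Leg 2 bearing: y=sinΔλ·cosφ2=-0.66171947, x=cosφ1·sinφ2-sinφ1·cosφ2·cosΔλ=0.35184684; θ=atan2(y, x)=-61.9997° <0 so +360° → 298.0003° ≈ 298.0°
Leg 3: φ1=0.7062527, φ2=1.0501070, Δφ=0.3438543, Δλ=0.4998571 rad; a=sin²(Δφ/2)+cosφ1·cosφ2·sin²(Δλ/2)=0.0524222170; c=2·atan2(√a, √(1-a))=0.462016251; dist=6371·c=2943.506 ≈ 2943.5 km; running total=32978.3 km
Leg 3 bearing: y=sinΔλ·cosφ2=0.23844136, x=cosφ1·sinφ2-sinφ1·cosφ2·cosΔλ=0.37661948; θ=atan2(y, x)=32.3383° ≈ 32.3°

Leg 1: dist=15417.4 km, bearing=59.5°
Leg 2: dist=14617.4 km, bearing=298.0°
Leg 3: dist=2943.5 km, bearing=32.3°
Total: 32978.3 km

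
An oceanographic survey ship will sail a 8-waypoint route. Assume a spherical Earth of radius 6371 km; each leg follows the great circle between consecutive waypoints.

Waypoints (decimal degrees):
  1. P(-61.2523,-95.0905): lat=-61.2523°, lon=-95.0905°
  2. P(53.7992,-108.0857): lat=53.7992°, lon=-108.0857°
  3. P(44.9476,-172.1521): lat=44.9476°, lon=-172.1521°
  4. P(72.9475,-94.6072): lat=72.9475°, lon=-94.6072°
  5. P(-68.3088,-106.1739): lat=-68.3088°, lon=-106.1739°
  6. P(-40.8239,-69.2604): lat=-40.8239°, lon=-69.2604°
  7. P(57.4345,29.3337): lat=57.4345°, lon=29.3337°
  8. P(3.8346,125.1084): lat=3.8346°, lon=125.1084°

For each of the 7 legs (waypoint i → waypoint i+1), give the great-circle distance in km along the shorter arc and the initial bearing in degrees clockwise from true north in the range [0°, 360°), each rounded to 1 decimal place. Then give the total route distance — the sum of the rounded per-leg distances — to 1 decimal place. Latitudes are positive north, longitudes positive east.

Leg 1: φ1=-1.0690543, φ2=0.9389732, Δφ=2.0080275, Δλ=-0.2268090 rad; a=sin²(Δφ/2)+cosφ1·cosφ2·sin²(Δλ/2)=0.7153538953; c=2·atan2(√a, √(1-a))=2.016073220; dist=6371·c=12844.402 ≈ 12844.4 km; running total=12844.4 km
Leg 1 bearing: y=sinΔλ·cosφ2=-0.13281169, x=cosφ1·sinφ2-sinφ1·cosφ2·cosΔλ=0.89266559; θ=atan2(y, x)=-8.4624° <0 so +360° → 351.5376° ≈ 351.5°
Leg 2: φ1=0.9389732, φ2=0.7844836, Δφ=-0.1544896, Δλ=-1.1181696 rad; a=sin²(Δφ/2)+cosφ1·cosφ2·sin²(Δλ/2)=0.1235561841; c=2·atan2(√a, √(1-a))=0.718357686; dist=6371·c=4576.657 ≈ 4576.7 km; running total=17421.1 km
Leg 2 bearing: y=sinΔλ·cosφ2=-0.63648347, x=cosφ1·sinφ2-sinφ1·cosφ2·cosΔλ=0.16747838; θ=atan2(y, x)=-75.2579° <0 so +360° → 284.7421° ≈ 284.7°
Leg 3: φ1=0.7844836, φ2=1.2731741, Δφ=0.4886904, Δλ=1.3534138 rad; a=sin²(Δφ/2)+cosφ1·cosφ2·sin²(Δλ/2)=0.1399180346; c=2·atan2(√a, √(1-a))=0.766757759; dist=6371·c=4885.014 ≈ 4885.0 km; running total=22306.1 km
Leg 3 bearing: y=sinΔλ·cosφ2=0.28634635, x=cosφ1·sinφ2-sinφ1·cosφ2·cosΔλ=0.63195703; θ=atan2(y, x)=24.3758° ≈ 24.4°
Leg 4: φ1=1.2731741, φ2=-1.1922135, Δφ=-2.4653875, Δλ=-0.2018770 rad; a=sin²(Δφ/2)+cosφ1·cosφ2·sin²(Δλ/2)=0.8910772011; c=2·atan2(√a, √(1-a))=2.468912319; dist=6371·c=15729.440 ≈ 15729.4 km; running total=38035.5 km
Leg 4 bearing: y=sinΔλ·cosφ2=-0.07410878, x=cosφ1·sinφ2-sinφ1·cosφ2·cosΔλ=-0.61866177; θ=atan2(y, x)=-173.1692° <0 so +360° → 186.8308° ≈ 186.8°
Leg 5: φ1=-1.1922135, φ2=-0.7125115, Δφ=0.4797020, Δλ=0.6442621 rad; a=sin²(Δφ/2)+cosφ1·cosφ2·sin²(Δλ/2)=0.0844664058; c=2·atan2(√a, √(1-a))=0.589772574; dist=6371·c=3757.441 ≈ 3757.4 km; running total=41792.9 km
Leg 5 bearing: y=sinΔλ·cosφ2=0.45449402, x=cosφ1·sinφ2-sinφ1·cosφ2·cosΔλ=0.32056593; θ=atan2(y, x)=54.8037° ≈ 54.8°
Leg 6: φ1=-0.7125115, φ2=1.0024211, Δφ=1.7149326, Δλ=1.7207917 rad; a=sin²(Δφ/2)+cosφ1·cosφ2·sin²(Δλ/2)=0.8059101866; c=2·atan2(√a, √(1-a))=2.229156241; dist=6371·c=14201.954 ≈ 14202.0 km; running total=55994.9 km
Leg 6 bearing: y=sinΔλ·cosφ2=0.53221967, x=cosφ1·sinφ2-sinφ1·cosφ2·cosΔλ=0.58516498; θ=atan2(y, x)=42.2872° ≈ 42.3°
Leg 7: φ1=1.0024211, φ2=0.0669264, Δφ=-0.9354947, Δλ=1.6715839 rad; a=sin²(Δφ/2)+cosφ1·cosφ2·sin²(Δλ/2)=0.4988376430; c=2·atan2(√a, √(1-a))=1.568471611; dist=6371·c=9992.733 ≈ 9992.7 km; running total=65987.6 km
Leg 7 bearing: y=sinΔλ·cosφ2=0.99269786, x=cosφ1·sinφ2-sinφ1·cosφ2·cosΔλ=0.12060495; θ=atan2(y, x)=83.0730° ≈ 83.1°

Leg 1: dist=12844.4 km, bearing=351.5°
Leg 2: dist=4576.7 km, bearing=284.7°
Leg 3: dist=4885.0 km, bearing=24.4°
Leg 4: dist=15729.4 km, bearing=186.8°
Leg 5: dist=3757.4 km, bearing=54.8°
Leg 6: dist=14202.0 km, bearing=42.3°
Leg 7: dist=9992.7 km, bearing=83.1°
Total: 65987.6 km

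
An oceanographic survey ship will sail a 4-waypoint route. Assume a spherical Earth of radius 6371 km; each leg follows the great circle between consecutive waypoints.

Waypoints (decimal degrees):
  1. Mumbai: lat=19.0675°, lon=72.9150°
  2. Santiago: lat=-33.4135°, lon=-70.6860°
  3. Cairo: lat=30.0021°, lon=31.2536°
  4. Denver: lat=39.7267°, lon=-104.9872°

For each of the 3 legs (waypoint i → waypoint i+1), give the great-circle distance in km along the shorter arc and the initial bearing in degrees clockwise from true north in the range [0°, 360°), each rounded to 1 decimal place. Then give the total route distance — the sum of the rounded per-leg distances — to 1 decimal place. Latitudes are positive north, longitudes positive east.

Leg 1: dist=16076.3 km, bearing=238.7°
Leg 2: dist=12803.5 km, bearing=69.4°
Leg 3: dist=11040.8 km, bearing=327.4°
Total: 39920.6 km

Leg 1: φ1=0.3327907, φ2=-0.5831756, Δφ=-0.9159662, Δλ=-2.5063103 rad; a=sin²(Δφ/2)+cosφ1·cosφ2·sin²(Δλ/2)=0.9074509726; c=2·atan2(√a, √(1-a))=2.523356325; dist=6371·c=16076.303 ≈ 16076.3 km; running total=16076.3 km
Leg 1 bearing: y=sinΔλ·cosφ2=-0.49532578, x=cosφ1·sinφ2-sinφ1·cosφ2·cosΔλ=-0.30097706; θ=atan2(y, x)=-121.2843° <0 so +360° → 238.7157° ≈ 238.7°
Leg 2: φ1=-0.5831756, φ2=0.5236354, Δφ=1.1068110, Δλ=1.7791817 rad; a=sin²(Δφ/2)+cosφ1·cosφ2·sin²(Δλ/2)=0.7124521142; c=2·atan2(√a, √(1-a))=2.009652413; dist=6371·c=12803.496 ≈ 12803.5 km; running total=28879.8 km
Leg 2 bearing: y=sinΔλ·cosφ2=0.84727208, x=cosφ1·sinφ2-sinφ1·cosφ2·cosΔλ=0.31872624; θ=atan2(y, x)=69.3847° ≈ 69.4°
Leg 3: φ1=0.5236354, φ2=0.6933617, Δφ=0.1697263, Δλ=-2.3778505 rad; a=sin²(Δφ/2)+cosφ1·cosφ2·sin²(Δλ/2)=0.5807356967; c=2·atan2(√a, √(1-a))=1.732977757; dist=6371·c=11040.801 ≈ 11040.8 km; running total=39920.6 km
Leg 3 bearing: y=sinΔλ·cosφ2=-0.53193314, x=cosφ1·sinφ2-sinφ1·cosφ2·cosΔλ=0.83124853; θ=atan2(y, x)=-32.6160° <0 so +360° → 327.3840° ≈ 327.4°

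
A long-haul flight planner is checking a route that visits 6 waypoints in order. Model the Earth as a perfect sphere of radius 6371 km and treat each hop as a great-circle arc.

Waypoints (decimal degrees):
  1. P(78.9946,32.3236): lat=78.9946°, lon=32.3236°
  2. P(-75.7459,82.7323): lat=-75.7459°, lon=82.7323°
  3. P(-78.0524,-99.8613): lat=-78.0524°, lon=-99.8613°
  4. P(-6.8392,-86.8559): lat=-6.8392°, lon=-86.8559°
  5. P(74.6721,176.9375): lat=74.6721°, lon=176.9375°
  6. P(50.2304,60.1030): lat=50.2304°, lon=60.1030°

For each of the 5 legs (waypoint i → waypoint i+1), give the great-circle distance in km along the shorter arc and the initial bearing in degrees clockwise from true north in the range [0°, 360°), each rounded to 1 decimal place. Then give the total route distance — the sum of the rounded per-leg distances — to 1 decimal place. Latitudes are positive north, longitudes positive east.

Leg 1: dist=17472.8 km, bearing=150.8°
Leg 2: dist=2912.7 km, bearing=178.8°
Leg 3: dist=7954.0 km, bearing=13.6°
Leg 4: dist=10923.2 km, bearing=344.6°
Leg 5: dist=5373.1 km, bearing=310.2°
Total: 44635.8 km

Leg 1: φ1=1.3787159, φ2=-1.3220153, Δφ=-2.7007312, Δλ=0.8797978 rad; a=sin²(Δφ/2)+cosφ1·cosφ2·sin²(Δλ/2)=0.9607162639; c=2·atan2(√a, √(1-a))=2.742547806; dist=6371·c=17472.772 ≈ 17472.8 km; running total=17472.8 km
Leg 1 bearing: y=sinΔλ·cosφ2=0.18974164, x=cosφ1·sinφ2-sinφ1·cosφ2·cosΔλ=-0.33905782; θ=atan2(y, x)=150.7680° ≈ 150.8°
Leg 2: φ1=-1.3220153, φ2=-1.3622714, Δφ=-0.0402560, Δλ=-3.1868595 rad; a=sin²(Δφ/2)+cosφ1·cosφ2·sin²(Δλ/2)=0.0513512580; c=2·atan2(√a, √(1-a))=0.457187663; dist=6371·c=2912.743 ≈ 2912.7 km; running total=20385.5 km
Leg 2 bearing: y=sinΔλ·cosφ2=0.00936781, x=cosφ1·sinφ2-sinφ1·cosφ2·cosΔλ=-0.44132694; θ=atan2(y, x)=178.7840° ≈ 178.8°
Leg 3: φ1=-1.3622714, φ2=-0.1193666, Δφ=1.2429048, Δλ=0.2269871 rad; a=sin²(Δφ/2)+cosφ1·cosφ2·sin²(Δλ/2)=0.3416124213; c=2·atan2(√a, √(1-a))=1.248468716; dist=6371·c=7953.994 ≈ 7954.0 km; running total=28339.5 km
Leg 3 bearing: y=sinΔλ·cosφ2=0.22344154, x=cosφ1·sinφ2-sinφ1·cosφ2·cosΔλ=0.92180658; θ=atan2(y, x)=13.6254° ≈ 13.6°
Leg 4: φ1=-0.1193666, φ2=1.3032740, Δφ=1.4226406, Δλ=4.6040634 rad; a=sin²(Δφ/2)+cosφ1·cosφ2·sin²(Δλ/2)=0.5716115575; c=2·atan2(√a, √(1-a))=1.714513670; dist=6371·c=10923.167 ≈ 10923.2 km; running total=39262.7 km
Leg 4 bearing: y=sinΔλ·cosφ2=-0.26279327, x=cosφ1·sinφ2-sinφ1·cosφ2·cosΔλ=0.95416290; θ=atan2(y, x)=-15.3985° <0 so +360° → 344.6015° ≈ 344.6°
Leg 5: φ1=1.3032740, φ2=0.8766859, Δφ=-0.4265881, Δλ=-2.0391467 rad; a=sin²(Δφ/2)+cosφ1·cosφ2·sin²(Δλ/2)=0.1675261508; c=2·atan2(√a, √(1-a))=0.843372537; dist=6371·c=5373.126 ≈ 5373.1 km; running total=44635.8 km
Leg 5 bearing: y=sinΔλ·cosφ2=-0.57081513, x=cosφ1·sinφ2-sinφ1·cosφ2·cosΔλ=0.48167898; θ=atan2(y, x)=-49.8409° <0 so +360° → 310.1591° ≈ 310.2°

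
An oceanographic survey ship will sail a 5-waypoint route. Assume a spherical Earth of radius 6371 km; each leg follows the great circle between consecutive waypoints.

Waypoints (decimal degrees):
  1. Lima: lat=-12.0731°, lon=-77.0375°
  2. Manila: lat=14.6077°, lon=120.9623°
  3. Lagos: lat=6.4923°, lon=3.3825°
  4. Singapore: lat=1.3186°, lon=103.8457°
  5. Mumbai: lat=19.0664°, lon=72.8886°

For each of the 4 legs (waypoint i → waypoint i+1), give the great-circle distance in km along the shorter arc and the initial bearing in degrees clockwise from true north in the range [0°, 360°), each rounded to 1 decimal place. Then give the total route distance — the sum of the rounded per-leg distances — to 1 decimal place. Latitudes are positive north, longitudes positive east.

Leg 1: dist=18047.9 km, bearing=280.3°
Leg 2: dist=12745.4 km, bearing=284.4°
Leg 3: dist=11146.3 km, bearing=87.5°
Leg 4: dist=3906.7 km, bearing=302.3°
Total: 45846.3 km

Leg 1: φ1=-0.2107153, φ2=0.2549525, Δφ=0.4656678, Δλ=3.4557484 rad; a=sin²(Δφ/2)+cosφ1·cosφ2·sin²(Δλ/2)=0.9763544403; c=2·atan2(√a, √(1-a))=2.832825316; dist=6371·c=18047.930 ≈ 18047.9 km; running total=18047.9 km
Leg 1 bearing: y=sinΔλ·cosφ2=-0.29902490, x=cosφ1·sinφ2-sinφ1·cosφ2·cosΔλ=0.05412856; θ=atan2(y, x)=-79.7396° <0 so +360° → 280.2604° ≈ 280.3°
Leg 2: φ1=0.2549525, φ2=0.1133120, Δφ=-0.1416405, Δλ=-2.0521546 rad; a=sin²(Δφ/2)+cosφ1·cosφ2·sin²(Δλ/2)=0.7083142697; c=2·atan2(√a, √(1-a))=2.000529817; dist=6371·c=12745.375 ≈ 12745.4 km; running total=30793.3 km
Leg 2 bearing: y=sinΔλ·cosφ2=-0.88068264, x=cosφ1·sinφ2-sinφ1·cosφ2·cosΔλ=0.22543012; θ=atan2(y, x)=-75.6422° <0 so +360° → 284.3578° ≈ 284.4°
Leg 3: φ1=0.1133120, φ2=0.0230139, Δφ=-0.0902981, Δλ=1.7534136 rad; a=sin²(Δφ/2)+cosφ1·cosφ2·sin²(Δλ/2)=0.5888948093; c=2·atan2(√a, √(1-a))=1.749536154; dist=6371·c=11146.295 ≈ 11146.3 km; running total=41939.6 km
Leg 3 bearing: y=sinΔλ·cosφ2=0.98311135, x=cosφ1·sinφ2-sinφ1·cosφ2·cosΔλ=0.04339277; θ=atan2(y, x)=87.4727° ≈ 87.5°
Leg 4: φ1=0.0230139, φ2=0.3327715, Δφ=0.3097575, Δλ=-0.5403033 rad; a=sin²(Δφ/2)+cosφ1·cosφ2·sin²(Δλ/2)=0.0910947910; c=2·atan2(√a, √(1-a))=0.613200400; dist=6371·c=3906.700 ≈ 3906.7 km; running total=45846.3 km
Leg 4 bearing: y=sinΔλ·cosφ2=-0.48617669, x=cosφ1·sinφ2-sinφ1·cosφ2·cosΔλ=0.30792588; θ=atan2(y, x)=-57.6514° <0 so +360° → 302.3486° ≈ 302.3°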